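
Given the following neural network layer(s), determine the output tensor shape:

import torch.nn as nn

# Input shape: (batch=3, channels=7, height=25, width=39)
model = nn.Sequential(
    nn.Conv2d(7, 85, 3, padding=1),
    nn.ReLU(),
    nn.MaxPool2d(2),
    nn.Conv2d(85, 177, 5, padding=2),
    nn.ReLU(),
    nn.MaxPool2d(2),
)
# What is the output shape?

Input shape: (3, 7, 25, 39)
  -> after first Conv2d: (3, 85, 25, 39)
  -> after first MaxPool2d: (3, 85, 12, 19)
  -> after second Conv2d: (3, 177, 12, 19)
Output shape: (3, 177, 6, 9)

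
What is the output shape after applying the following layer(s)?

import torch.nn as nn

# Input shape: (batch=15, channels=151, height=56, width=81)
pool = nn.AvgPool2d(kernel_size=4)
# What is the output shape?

Input shape: (15, 151, 56, 81)
Output shape: (15, 151, 14, 20)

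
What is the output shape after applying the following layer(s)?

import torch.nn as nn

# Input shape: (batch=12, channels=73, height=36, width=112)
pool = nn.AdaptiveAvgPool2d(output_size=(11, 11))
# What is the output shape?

Input shape: (12, 73, 36, 112)
Output shape: (12, 73, 11, 11)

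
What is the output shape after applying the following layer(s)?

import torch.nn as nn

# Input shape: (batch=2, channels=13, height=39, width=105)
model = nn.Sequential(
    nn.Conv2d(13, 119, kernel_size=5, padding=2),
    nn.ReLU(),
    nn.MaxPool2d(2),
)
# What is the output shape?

Input shape: (2, 13, 39, 105)
  -> after Conv2d: (2, 119, 39, 105)
  -> after ReLU: (2, 119, 39, 105)
Output shape: (2, 119, 19, 52)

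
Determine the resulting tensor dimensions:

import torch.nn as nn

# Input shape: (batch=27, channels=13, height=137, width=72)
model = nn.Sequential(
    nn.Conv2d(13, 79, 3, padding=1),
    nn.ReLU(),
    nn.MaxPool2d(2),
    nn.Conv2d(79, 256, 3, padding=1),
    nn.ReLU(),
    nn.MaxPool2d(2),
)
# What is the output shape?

Input shape: (27, 13, 137, 72)
  -> after first Conv2d: (27, 79, 137, 72)
  -> after first MaxPool2d: (27, 79, 68, 36)
  -> after second Conv2d: (27, 256, 68, 36)
Output shape: (27, 256, 34, 18)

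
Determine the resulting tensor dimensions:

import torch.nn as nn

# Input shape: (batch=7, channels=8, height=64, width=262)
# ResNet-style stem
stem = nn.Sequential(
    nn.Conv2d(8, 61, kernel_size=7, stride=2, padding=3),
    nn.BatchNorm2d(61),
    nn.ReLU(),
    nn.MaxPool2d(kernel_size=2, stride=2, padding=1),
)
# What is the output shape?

Input shape: (7, 8, 64, 262)
  -> after Conv2d 7x7 stride=2: (7, 61, 32, 131)
Output shape: (7, 61, 17, 66)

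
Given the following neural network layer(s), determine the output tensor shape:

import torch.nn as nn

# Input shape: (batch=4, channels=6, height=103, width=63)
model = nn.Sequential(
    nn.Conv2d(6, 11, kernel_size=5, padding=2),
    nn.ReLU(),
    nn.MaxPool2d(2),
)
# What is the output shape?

Input shape: (4, 6, 103, 63)
  -> after Conv2d: (4, 11, 103, 63)
  -> after ReLU: (4, 11, 103, 63)
Output shape: (4, 11, 51, 31)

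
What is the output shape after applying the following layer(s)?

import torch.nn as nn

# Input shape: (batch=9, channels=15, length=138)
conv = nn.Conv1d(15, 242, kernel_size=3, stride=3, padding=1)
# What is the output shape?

Input shape: (9, 15, 138)
Output shape: (9, 242, 46)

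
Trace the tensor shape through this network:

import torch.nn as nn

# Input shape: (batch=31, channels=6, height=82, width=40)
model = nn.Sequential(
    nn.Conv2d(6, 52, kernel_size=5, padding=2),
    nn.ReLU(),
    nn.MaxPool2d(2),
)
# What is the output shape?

Input shape: (31, 6, 82, 40)
  -> after Conv2d: (31, 52, 82, 40)
  -> after ReLU: (31, 52, 82, 40)
Output shape: (31, 52, 41, 20)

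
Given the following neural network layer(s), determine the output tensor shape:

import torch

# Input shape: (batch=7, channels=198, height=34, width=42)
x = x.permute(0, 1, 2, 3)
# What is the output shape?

Input shape: (7, 198, 34, 42)
Output shape: (7, 198, 34, 42)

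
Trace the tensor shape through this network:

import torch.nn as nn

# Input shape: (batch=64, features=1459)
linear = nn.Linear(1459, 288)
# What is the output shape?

Input shape: (64, 1459)
Output shape: (64, 288)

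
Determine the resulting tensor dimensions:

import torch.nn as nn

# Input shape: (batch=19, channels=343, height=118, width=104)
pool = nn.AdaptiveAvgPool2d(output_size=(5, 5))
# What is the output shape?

Input shape: (19, 343, 118, 104)
Output shape: (19, 343, 5, 5)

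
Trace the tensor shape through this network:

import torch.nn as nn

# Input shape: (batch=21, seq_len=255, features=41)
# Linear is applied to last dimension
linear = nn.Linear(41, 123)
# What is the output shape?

Input shape: (21, 255, 41)
Output shape: (21, 255, 123)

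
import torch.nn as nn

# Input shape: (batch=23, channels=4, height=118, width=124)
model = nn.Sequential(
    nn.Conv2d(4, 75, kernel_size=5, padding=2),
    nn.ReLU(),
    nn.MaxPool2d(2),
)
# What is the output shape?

Input shape: (23, 4, 118, 124)
  -> after Conv2d: (23, 75, 118, 124)
  -> after ReLU: (23, 75, 118, 124)
Output shape: (23, 75, 59, 62)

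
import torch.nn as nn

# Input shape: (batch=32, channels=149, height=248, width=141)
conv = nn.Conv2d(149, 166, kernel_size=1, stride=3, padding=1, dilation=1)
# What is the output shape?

Input shape: (32, 149, 248, 141)
Output shape: (32, 166, 84, 48)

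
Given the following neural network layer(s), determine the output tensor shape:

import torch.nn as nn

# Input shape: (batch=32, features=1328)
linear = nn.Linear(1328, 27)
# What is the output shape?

Input shape: (32, 1328)
Output shape: (32, 27)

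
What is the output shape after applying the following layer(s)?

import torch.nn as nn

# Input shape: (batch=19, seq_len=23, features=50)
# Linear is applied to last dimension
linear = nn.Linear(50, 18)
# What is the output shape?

Input shape: (19, 23, 50)
Output shape: (19, 23, 18)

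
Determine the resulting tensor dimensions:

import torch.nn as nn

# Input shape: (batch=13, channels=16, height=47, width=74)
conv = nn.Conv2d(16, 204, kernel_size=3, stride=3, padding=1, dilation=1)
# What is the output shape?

Input shape: (13, 16, 47, 74)
Output shape: (13, 204, 16, 25)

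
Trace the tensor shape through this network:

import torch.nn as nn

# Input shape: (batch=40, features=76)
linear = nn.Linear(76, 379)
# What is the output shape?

Input shape: (40, 76)
Output shape: (40, 379)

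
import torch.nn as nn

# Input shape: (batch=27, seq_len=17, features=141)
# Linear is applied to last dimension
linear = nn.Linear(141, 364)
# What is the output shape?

Input shape: (27, 17, 141)
Output shape: (27, 17, 364)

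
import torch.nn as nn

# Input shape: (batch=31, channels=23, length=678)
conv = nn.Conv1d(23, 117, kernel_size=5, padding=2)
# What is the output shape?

Input shape: (31, 23, 678)
Output shape: (31, 117, 678)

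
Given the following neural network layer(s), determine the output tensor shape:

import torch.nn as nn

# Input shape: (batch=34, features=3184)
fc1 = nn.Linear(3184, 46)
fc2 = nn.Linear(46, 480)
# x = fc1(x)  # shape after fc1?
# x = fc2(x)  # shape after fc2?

Input shape: (34, 3184)
  -> after fc1: (34, 46)
Output shape: (34, 480)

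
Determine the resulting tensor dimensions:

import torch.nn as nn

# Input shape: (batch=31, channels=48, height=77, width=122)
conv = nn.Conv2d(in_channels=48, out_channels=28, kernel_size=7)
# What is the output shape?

Input shape: (31, 48, 77, 122)
Output shape: (31, 28, 71, 116)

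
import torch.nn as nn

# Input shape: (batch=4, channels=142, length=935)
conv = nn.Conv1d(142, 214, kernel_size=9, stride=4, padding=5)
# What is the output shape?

Input shape: (4, 142, 935)
Output shape: (4, 214, 235)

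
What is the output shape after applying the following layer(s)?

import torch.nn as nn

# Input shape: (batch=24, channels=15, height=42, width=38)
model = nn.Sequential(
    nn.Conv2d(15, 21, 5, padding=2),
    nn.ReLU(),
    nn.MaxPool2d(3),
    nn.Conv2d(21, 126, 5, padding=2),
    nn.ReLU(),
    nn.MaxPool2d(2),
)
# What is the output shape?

Input shape: (24, 15, 42, 38)
  -> after first Conv2d: (24, 21, 42, 38)
  -> after first MaxPool2d: (24, 21, 14, 12)
  -> after second Conv2d: (24, 126, 14, 12)
Output shape: (24, 126, 7, 6)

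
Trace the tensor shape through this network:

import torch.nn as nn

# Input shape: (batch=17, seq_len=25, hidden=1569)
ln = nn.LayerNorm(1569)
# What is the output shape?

Input shape: (17, 25, 1569)
Output shape: (17, 25, 1569)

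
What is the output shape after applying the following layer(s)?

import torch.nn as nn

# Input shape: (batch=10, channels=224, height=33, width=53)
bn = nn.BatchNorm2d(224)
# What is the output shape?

Input shape: (10, 224, 33, 53)
Output shape: (10, 224, 33, 53)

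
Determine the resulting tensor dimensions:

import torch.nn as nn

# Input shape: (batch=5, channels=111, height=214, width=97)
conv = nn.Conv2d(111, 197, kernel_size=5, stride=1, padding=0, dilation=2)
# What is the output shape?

Input shape: (5, 111, 214, 97)
Output shape: (5, 197, 206, 89)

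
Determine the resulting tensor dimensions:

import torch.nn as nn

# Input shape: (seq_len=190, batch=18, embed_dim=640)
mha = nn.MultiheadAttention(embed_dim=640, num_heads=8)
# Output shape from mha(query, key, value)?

Input shape: (190, 18, 640)
Output shape: (190, 18, 640)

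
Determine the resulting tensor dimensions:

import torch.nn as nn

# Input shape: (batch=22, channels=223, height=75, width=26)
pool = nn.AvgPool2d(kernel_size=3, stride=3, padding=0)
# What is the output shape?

Input shape: (22, 223, 75, 26)
Output shape: (22, 223, 25, 8)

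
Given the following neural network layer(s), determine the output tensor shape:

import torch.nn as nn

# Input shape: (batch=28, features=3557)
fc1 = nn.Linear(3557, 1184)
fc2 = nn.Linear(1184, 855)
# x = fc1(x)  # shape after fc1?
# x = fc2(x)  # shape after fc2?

Input shape: (28, 3557)
  -> after fc1: (28, 1184)
Output shape: (28, 855)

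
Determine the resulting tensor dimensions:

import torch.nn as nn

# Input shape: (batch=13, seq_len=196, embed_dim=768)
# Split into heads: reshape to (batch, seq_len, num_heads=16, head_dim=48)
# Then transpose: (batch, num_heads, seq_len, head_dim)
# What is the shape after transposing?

Input shape: (13, 196, 768)
  -> after reshape: (13, 196, 16, 48)
Output shape: (13, 16, 196, 48)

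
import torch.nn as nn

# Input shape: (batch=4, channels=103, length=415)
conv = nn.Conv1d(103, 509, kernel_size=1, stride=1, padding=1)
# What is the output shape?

Input shape: (4, 103, 415)
Output shape: (4, 509, 417)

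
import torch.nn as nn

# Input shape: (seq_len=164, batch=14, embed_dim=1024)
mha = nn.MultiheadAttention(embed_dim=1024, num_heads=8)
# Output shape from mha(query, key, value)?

Input shape: (164, 14, 1024)
Output shape: (164, 14, 1024)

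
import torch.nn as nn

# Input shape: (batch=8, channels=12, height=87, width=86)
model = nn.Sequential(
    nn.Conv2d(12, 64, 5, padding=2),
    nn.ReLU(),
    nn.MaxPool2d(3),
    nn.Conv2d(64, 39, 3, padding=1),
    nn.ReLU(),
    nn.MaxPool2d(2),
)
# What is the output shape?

Input shape: (8, 12, 87, 86)
  -> after first Conv2d: (8, 64, 87, 86)
  -> after first MaxPool2d: (8, 64, 29, 28)
  -> after second Conv2d: (8, 39, 29, 28)
Output shape: (8, 39, 14, 14)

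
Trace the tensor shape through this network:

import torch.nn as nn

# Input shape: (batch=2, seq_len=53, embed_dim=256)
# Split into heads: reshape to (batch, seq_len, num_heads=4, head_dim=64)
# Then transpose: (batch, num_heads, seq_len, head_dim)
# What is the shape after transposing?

Input shape: (2, 53, 256)
  -> after reshape: (2, 53, 4, 64)
Output shape: (2, 4, 53, 64)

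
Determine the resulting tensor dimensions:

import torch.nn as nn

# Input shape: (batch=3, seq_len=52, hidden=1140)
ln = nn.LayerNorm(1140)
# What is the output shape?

Input shape: (3, 52, 1140)
Output shape: (3, 52, 1140)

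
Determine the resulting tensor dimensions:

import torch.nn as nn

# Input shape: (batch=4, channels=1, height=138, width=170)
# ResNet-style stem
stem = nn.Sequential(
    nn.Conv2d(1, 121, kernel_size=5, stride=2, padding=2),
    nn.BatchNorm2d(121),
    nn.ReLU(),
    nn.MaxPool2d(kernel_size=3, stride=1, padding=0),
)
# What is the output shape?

Input shape: (4, 1, 138, 170)
  -> after Conv2d 5x5 stride=2: (4, 121, 69, 85)
Output shape: (4, 121, 67, 83)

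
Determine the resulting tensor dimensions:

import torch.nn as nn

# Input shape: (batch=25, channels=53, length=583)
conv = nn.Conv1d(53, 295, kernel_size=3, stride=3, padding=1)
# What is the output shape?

Input shape: (25, 53, 583)
Output shape: (25, 295, 195)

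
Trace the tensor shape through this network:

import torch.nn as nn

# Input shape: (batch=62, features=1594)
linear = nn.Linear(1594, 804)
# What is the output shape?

Input shape: (62, 1594)
Output shape: (62, 804)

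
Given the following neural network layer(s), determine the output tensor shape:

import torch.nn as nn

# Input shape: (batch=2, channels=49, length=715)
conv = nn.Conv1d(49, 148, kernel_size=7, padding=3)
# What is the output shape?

Input shape: (2, 49, 715)
Output shape: (2, 148, 715)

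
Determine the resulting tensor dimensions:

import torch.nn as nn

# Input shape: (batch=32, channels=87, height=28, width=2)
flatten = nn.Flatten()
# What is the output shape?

Input shape: (32, 87, 28, 2)
Output shape: (32, 4872)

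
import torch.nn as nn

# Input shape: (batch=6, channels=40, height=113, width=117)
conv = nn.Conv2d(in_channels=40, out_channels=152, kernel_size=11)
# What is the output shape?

Input shape: (6, 40, 113, 117)
Output shape: (6, 152, 103, 107)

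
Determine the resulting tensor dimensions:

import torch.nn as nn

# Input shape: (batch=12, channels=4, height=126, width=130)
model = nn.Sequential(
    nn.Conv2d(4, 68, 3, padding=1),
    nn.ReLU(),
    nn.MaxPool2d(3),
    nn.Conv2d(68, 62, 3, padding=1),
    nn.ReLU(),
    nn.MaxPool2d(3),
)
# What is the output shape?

Input shape: (12, 4, 126, 130)
  -> after first Conv2d: (12, 68, 126, 130)
  -> after first MaxPool2d: (12, 68, 42, 43)
  -> after second Conv2d: (12, 62, 42, 43)
Output shape: (12, 62, 14, 14)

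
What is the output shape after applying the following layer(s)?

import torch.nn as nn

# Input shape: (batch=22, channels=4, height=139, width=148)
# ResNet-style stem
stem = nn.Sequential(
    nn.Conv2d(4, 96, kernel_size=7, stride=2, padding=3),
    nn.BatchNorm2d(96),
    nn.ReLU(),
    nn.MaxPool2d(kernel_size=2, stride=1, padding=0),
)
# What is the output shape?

Input shape: (22, 4, 139, 148)
  -> after Conv2d 7x7 stride=2: (22, 96, 70, 74)
Output shape: (22, 96, 69, 73)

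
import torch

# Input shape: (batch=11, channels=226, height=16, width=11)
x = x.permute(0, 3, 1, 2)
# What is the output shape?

Input shape: (11, 226, 16, 11)
Output shape: (11, 11, 226, 16)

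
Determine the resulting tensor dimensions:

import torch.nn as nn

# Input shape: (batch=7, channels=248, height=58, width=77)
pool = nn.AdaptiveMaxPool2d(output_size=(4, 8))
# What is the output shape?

Input shape: (7, 248, 58, 77)
Output shape: (7, 248, 4, 8)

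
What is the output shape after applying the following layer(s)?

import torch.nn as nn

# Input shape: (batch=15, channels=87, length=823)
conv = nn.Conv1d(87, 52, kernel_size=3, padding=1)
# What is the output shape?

Input shape: (15, 87, 823)
Output shape: (15, 52, 823)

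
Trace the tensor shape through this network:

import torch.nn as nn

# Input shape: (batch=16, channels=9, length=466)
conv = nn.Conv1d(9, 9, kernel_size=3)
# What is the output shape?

Input shape: (16, 9, 466)
Output shape: (16, 9, 464)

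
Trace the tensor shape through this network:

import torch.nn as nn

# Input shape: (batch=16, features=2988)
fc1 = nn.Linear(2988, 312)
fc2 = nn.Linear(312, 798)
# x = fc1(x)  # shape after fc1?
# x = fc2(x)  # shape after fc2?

Input shape: (16, 2988)
  -> after fc1: (16, 312)
Output shape: (16, 798)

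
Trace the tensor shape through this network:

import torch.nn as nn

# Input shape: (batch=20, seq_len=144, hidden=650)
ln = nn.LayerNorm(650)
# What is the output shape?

Input shape: (20, 144, 650)
Output shape: (20, 144, 650)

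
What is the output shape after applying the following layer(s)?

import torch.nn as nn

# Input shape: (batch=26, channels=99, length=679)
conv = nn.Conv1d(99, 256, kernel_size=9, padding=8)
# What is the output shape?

Input shape: (26, 99, 679)
Output shape: (26, 256, 687)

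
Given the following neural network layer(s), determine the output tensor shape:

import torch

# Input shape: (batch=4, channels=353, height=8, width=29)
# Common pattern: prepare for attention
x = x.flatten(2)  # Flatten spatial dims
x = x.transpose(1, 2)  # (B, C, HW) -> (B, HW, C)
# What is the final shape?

Input shape: (4, 353, 8, 29)
  -> after flatten(2): (4, 353, 232)
Output shape: (4, 232, 353)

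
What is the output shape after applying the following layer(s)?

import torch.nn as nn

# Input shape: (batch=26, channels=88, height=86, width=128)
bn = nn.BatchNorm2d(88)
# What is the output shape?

Input shape: (26, 88, 86, 128)
Output shape: (26, 88, 86, 128)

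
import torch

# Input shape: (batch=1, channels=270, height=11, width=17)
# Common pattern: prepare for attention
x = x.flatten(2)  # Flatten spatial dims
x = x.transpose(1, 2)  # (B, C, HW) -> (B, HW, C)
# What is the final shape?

Input shape: (1, 270, 11, 17)
  -> after flatten(2): (1, 270, 187)
Output shape: (1, 187, 270)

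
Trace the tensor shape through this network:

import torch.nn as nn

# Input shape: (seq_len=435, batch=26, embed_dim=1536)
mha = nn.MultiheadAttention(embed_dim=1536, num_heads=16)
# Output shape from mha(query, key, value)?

Input shape: (435, 26, 1536)
Output shape: (435, 26, 1536)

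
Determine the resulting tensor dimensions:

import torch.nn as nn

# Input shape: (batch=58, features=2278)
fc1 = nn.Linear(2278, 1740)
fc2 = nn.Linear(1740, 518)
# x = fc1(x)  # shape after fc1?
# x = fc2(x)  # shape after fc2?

Input shape: (58, 2278)
  -> after fc1: (58, 1740)
Output shape: (58, 518)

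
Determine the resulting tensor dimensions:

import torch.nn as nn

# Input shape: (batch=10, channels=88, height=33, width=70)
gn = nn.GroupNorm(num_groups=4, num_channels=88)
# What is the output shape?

Input shape: (10, 88, 33, 70)
Output shape: (10, 88, 33, 70)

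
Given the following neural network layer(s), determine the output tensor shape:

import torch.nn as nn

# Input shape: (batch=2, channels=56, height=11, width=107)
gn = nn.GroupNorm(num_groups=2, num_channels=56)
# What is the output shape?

Input shape: (2, 56, 11, 107)
Output shape: (2, 56, 11, 107)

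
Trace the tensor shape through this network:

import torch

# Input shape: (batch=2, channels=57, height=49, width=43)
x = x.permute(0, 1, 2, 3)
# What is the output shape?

Input shape: (2, 57, 49, 43)
Output shape: (2, 57, 49, 43)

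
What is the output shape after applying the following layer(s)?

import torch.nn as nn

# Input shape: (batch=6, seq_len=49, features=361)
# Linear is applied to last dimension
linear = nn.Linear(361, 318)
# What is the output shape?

Input shape: (6, 49, 361)
Output shape: (6, 49, 318)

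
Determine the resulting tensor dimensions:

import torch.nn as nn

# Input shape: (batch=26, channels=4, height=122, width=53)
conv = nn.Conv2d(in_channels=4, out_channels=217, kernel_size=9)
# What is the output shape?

Input shape: (26, 4, 122, 53)
Output shape: (26, 217, 114, 45)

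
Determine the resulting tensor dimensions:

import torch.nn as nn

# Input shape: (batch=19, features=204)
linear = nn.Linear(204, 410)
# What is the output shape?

Input shape: (19, 204)
Output shape: (19, 410)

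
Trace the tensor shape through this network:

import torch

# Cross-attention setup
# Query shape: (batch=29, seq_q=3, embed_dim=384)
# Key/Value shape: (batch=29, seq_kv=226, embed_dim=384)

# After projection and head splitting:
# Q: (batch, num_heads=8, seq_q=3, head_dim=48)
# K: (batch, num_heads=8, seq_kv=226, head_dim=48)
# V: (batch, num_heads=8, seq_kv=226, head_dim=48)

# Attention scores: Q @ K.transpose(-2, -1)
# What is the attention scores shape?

Input shape: (29, 3, 384)
Output shape: (29, 8, 3, 226)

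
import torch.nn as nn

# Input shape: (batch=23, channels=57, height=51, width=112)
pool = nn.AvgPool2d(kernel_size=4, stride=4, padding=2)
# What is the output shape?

Input shape: (23, 57, 51, 112)
Output shape: (23, 57, 13, 29)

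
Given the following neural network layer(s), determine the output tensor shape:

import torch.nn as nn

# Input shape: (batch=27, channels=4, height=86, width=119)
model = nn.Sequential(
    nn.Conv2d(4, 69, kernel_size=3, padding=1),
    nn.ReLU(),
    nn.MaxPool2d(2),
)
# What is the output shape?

Input shape: (27, 4, 86, 119)
  -> after Conv2d: (27, 69, 86, 119)
  -> after ReLU: (27, 69, 86, 119)
Output shape: (27, 69, 43, 59)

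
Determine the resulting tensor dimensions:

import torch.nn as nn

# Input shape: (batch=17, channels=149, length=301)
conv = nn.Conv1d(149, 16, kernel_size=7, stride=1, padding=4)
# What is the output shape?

Input shape: (17, 149, 301)
Output shape: (17, 16, 303)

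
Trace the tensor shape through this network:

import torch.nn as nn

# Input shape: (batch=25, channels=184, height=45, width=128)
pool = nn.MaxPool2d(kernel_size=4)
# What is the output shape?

Input shape: (25, 184, 45, 128)
Output shape: (25, 184, 11, 32)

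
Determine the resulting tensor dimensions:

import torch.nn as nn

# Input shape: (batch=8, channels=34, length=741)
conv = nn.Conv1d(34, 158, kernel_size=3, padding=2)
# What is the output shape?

Input shape: (8, 34, 741)
Output shape: (8, 158, 743)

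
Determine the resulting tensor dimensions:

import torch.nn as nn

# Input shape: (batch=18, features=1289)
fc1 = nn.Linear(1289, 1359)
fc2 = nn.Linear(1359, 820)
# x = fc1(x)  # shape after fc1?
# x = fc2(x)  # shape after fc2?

Input shape: (18, 1289)
  -> after fc1: (18, 1359)
Output shape: (18, 820)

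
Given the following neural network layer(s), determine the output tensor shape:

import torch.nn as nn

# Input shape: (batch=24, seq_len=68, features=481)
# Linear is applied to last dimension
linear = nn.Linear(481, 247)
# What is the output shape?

Input shape: (24, 68, 481)
Output shape: (24, 68, 247)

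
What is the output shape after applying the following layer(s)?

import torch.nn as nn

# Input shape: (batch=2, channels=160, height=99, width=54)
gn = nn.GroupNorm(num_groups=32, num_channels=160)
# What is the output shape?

Input shape: (2, 160, 99, 54)
Output shape: (2, 160, 99, 54)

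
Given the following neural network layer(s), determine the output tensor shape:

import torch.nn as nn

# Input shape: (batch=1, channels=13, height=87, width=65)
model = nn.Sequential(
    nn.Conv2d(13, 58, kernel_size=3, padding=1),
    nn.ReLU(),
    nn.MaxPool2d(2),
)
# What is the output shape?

Input shape: (1, 13, 87, 65)
  -> after Conv2d: (1, 58, 87, 65)
  -> after ReLU: (1, 58, 87, 65)
Output shape: (1, 58, 43, 32)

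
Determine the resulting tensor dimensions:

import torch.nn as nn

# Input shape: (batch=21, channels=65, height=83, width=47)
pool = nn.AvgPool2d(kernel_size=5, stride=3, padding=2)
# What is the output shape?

Input shape: (21, 65, 83, 47)
Output shape: (21, 65, 28, 16)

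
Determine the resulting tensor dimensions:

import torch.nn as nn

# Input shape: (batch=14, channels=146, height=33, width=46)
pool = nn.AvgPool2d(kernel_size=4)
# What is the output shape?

Input shape: (14, 146, 33, 46)
Output shape: (14, 146, 8, 11)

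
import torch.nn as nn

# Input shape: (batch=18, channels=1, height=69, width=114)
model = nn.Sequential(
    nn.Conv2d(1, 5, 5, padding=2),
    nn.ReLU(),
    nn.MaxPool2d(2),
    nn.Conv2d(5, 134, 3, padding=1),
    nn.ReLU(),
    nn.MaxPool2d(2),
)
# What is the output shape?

Input shape: (18, 1, 69, 114)
  -> after first Conv2d: (18, 5, 69, 114)
  -> after first MaxPool2d: (18, 5, 34, 57)
  -> after second Conv2d: (18, 134, 34, 57)
Output shape: (18, 134, 17, 28)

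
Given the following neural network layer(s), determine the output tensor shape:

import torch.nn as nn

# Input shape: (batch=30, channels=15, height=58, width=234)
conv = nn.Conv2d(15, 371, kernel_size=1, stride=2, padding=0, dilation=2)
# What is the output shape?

Input shape: (30, 15, 58, 234)
Output shape: (30, 371, 29, 117)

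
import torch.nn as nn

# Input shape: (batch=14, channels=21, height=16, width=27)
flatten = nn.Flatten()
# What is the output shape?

Input shape: (14, 21, 16, 27)
Output shape: (14, 9072)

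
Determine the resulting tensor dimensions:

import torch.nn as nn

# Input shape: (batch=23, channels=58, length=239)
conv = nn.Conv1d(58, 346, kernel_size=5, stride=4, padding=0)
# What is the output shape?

Input shape: (23, 58, 239)
Output shape: (23, 346, 59)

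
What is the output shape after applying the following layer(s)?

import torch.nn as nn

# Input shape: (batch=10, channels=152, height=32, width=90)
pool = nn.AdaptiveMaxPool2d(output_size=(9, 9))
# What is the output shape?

Input shape: (10, 152, 32, 90)
Output shape: (10, 152, 9, 9)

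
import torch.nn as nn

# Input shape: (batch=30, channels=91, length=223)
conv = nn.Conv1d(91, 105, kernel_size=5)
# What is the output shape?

Input shape: (30, 91, 223)
Output shape: (30, 105, 219)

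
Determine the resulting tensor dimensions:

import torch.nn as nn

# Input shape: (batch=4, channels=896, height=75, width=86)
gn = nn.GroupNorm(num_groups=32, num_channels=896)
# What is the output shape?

Input shape: (4, 896, 75, 86)
Output shape: (4, 896, 75, 86)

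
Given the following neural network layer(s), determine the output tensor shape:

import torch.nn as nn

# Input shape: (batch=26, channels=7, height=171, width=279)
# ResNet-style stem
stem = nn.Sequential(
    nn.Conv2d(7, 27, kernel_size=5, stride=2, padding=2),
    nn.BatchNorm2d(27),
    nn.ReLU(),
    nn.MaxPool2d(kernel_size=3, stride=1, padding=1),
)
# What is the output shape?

Input shape: (26, 7, 171, 279)
  -> after Conv2d 5x5 stride=2: (26, 27, 86, 140)
Output shape: (26, 27, 86, 140)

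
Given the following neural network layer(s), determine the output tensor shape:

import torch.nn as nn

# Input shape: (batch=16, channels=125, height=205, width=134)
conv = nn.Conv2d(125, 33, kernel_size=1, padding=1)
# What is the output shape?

Input shape: (16, 125, 205, 134)
Output shape: (16, 33, 207, 136)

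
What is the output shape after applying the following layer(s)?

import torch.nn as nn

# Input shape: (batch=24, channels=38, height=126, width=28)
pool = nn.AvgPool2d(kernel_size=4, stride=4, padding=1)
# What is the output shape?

Input shape: (24, 38, 126, 28)
Output shape: (24, 38, 32, 7)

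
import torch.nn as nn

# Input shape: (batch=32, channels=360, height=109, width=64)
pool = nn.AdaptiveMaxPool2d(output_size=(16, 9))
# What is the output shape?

Input shape: (32, 360, 109, 64)
Output shape: (32, 360, 16, 9)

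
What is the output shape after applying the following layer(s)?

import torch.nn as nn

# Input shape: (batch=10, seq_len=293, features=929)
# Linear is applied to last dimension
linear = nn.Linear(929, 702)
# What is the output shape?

Input shape: (10, 293, 929)
Output shape: (10, 293, 702)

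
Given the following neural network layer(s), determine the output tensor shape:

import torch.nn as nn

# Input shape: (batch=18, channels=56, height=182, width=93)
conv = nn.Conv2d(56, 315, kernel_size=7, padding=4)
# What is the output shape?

Input shape: (18, 56, 182, 93)
Output shape: (18, 315, 184, 95)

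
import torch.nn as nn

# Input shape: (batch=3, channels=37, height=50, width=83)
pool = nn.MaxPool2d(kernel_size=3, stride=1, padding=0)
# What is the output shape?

Input shape: (3, 37, 50, 83)
Output shape: (3, 37, 48, 81)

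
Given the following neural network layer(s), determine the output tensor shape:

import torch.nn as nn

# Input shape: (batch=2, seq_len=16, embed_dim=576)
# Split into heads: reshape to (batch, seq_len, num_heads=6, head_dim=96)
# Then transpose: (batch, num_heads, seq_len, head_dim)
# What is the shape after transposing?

Input shape: (2, 16, 576)
  -> after reshape: (2, 16, 6, 96)
Output shape: (2, 6, 16, 96)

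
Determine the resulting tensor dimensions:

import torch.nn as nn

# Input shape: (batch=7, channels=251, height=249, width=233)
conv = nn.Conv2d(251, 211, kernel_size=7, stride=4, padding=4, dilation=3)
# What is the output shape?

Input shape: (7, 251, 249, 233)
Output shape: (7, 211, 60, 56)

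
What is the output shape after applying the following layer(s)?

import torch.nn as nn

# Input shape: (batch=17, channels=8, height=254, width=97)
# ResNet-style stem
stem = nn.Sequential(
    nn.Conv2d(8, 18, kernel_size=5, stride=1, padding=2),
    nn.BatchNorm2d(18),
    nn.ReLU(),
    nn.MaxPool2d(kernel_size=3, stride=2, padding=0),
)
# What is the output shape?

Input shape: (17, 8, 254, 97)
  -> after Conv2d 5x5 stride=1: (17, 18, 254, 97)
Output shape: (17, 18, 126, 48)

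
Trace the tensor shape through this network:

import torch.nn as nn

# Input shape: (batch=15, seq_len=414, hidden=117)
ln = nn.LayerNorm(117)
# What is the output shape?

Input shape: (15, 414, 117)
Output shape: (15, 414, 117)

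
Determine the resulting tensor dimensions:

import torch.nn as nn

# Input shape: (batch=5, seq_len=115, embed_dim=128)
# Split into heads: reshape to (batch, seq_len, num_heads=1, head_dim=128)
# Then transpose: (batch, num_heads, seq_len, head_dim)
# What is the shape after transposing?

Input shape: (5, 115, 128)
  -> after reshape: (5, 115, 1, 128)
Output shape: (5, 1, 115, 128)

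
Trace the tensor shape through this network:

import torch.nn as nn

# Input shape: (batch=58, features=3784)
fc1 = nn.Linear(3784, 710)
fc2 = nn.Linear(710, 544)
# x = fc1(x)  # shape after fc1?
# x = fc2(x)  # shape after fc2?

Input shape: (58, 3784)
  -> after fc1: (58, 710)
Output shape: (58, 544)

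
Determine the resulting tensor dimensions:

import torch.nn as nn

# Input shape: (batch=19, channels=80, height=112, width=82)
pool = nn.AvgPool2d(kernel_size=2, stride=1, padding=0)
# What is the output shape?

Input shape: (19, 80, 112, 82)
Output shape: (19, 80, 111, 81)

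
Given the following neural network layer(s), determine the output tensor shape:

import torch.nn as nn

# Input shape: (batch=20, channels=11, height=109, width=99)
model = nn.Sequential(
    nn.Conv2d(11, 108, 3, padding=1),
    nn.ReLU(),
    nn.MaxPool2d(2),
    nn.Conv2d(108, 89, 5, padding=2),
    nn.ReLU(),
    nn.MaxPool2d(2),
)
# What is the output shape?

Input shape: (20, 11, 109, 99)
  -> after first Conv2d: (20, 108, 109, 99)
  -> after first MaxPool2d: (20, 108, 54, 49)
  -> after second Conv2d: (20, 89, 54, 49)
Output shape: (20, 89, 27, 24)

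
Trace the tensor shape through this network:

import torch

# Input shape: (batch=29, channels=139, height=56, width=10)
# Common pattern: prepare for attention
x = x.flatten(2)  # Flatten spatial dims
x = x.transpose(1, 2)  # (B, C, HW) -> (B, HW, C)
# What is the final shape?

Input shape: (29, 139, 56, 10)
  -> after flatten(2): (29, 139, 560)
Output shape: (29, 560, 139)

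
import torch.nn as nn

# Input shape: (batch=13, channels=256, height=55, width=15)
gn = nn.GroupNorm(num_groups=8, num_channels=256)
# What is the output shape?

Input shape: (13, 256, 55, 15)
Output shape: (13, 256, 55, 15)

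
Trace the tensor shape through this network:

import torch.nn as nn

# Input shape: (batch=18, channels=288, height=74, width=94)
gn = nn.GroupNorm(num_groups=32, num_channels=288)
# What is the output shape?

Input shape: (18, 288, 74, 94)
Output shape: (18, 288, 74, 94)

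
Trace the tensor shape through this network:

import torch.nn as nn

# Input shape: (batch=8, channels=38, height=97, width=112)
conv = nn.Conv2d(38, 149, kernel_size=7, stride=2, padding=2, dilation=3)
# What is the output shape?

Input shape: (8, 38, 97, 112)
Output shape: (8, 149, 42, 49)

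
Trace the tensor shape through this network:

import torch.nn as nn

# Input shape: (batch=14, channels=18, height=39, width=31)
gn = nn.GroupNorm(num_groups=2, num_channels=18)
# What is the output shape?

Input shape: (14, 18, 39, 31)
Output shape: (14, 18, 39, 31)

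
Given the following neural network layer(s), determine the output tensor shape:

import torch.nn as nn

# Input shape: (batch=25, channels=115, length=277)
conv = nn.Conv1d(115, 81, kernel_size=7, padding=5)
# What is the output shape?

Input shape: (25, 115, 277)
Output shape: (25, 81, 281)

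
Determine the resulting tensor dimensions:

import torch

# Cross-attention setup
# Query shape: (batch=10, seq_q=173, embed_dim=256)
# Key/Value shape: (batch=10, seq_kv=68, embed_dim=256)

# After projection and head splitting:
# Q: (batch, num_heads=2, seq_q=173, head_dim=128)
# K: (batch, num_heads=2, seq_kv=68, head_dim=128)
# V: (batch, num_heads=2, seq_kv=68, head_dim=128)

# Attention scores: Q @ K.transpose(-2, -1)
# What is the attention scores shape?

Input shape: (10, 173, 256)
Output shape: (10, 2, 173, 68)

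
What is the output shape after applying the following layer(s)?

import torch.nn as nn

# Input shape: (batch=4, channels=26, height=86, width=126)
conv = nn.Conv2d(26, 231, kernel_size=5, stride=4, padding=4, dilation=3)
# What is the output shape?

Input shape: (4, 26, 86, 126)
Output shape: (4, 231, 21, 31)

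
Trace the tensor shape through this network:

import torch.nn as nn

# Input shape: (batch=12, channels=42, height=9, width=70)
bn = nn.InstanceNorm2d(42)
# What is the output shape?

Input shape: (12, 42, 9, 70)
Output shape: (12, 42, 9, 70)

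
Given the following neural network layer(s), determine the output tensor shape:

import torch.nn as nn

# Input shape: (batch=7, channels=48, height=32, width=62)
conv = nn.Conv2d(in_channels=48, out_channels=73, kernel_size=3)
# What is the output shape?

Input shape: (7, 48, 32, 62)
Output shape: (7, 73, 30, 60)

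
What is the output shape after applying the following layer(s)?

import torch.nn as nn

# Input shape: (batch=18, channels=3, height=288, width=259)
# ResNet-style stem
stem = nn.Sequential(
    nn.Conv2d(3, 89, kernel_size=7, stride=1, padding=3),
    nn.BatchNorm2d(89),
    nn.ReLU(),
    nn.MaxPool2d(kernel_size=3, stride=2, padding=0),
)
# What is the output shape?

Input shape: (18, 3, 288, 259)
  -> after Conv2d 7x7 stride=1: (18, 89, 288, 259)
Output shape: (18, 89, 143, 129)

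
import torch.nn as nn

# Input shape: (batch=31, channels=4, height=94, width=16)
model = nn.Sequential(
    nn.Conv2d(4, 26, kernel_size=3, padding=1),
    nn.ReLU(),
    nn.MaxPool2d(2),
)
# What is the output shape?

Input shape: (31, 4, 94, 16)
  -> after Conv2d: (31, 26, 94, 16)
  -> after ReLU: (31, 26, 94, 16)
Output shape: (31, 26, 47, 8)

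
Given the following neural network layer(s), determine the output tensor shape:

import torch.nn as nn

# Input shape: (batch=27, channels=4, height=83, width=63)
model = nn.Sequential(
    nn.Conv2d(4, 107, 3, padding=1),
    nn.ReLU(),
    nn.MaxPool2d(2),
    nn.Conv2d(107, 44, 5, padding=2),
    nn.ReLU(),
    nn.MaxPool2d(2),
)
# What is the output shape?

Input shape: (27, 4, 83, 63)
  -> after first Conv2d: (27, 107, 83, 63)
  -> after first MaxPool2d: (27, 107, 41, 31)
  -> after second Conv2d: (27, 44, 41, 31)
Output shape: (27, 44, 20, 15)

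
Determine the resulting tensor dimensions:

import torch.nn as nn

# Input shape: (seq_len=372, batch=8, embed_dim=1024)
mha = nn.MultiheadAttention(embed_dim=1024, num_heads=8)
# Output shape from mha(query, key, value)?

Input shape: (372, 8, 1024)
Output shape: (372, 8, 1024)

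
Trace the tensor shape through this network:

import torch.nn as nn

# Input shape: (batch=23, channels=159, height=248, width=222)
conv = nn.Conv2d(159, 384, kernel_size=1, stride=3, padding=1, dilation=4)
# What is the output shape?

Input shape: (23, 159, 248, 222)
Output shape: (23, 384, 84, 75)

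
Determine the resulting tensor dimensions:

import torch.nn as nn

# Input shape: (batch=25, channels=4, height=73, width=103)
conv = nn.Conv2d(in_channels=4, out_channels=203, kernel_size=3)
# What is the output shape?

Input shape: (25, 4, 73, 103)
Output shape: (25, 203, 71, 101)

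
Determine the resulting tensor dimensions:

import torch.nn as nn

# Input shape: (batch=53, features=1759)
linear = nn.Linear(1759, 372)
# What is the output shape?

Input shape: (53, 1759)
Output shape: (53, 372)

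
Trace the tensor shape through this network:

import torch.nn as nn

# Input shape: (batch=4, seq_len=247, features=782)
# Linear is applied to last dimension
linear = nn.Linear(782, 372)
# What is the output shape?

Input shape: (4, 247, 782)
Output shape: (4, 247, 372)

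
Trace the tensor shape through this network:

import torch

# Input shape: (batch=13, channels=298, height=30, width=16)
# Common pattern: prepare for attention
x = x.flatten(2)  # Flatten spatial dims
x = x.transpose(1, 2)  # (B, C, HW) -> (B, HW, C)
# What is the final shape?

Input shape: (13, 298, 30, 16)
  -> after flatten(2): (13, 298, 480)
Output shape: (13, 480, 298)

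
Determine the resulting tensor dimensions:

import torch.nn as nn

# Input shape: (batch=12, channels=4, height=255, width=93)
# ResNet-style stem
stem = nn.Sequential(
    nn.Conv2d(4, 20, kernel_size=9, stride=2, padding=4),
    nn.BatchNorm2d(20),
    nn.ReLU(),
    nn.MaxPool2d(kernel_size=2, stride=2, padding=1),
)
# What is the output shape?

Input shape: (12, 4, 255, 93)
  -> after Conv2d 9x9 stride=2: (12, 20, 128, 47)
Output shape: (12, 20, 65, 24)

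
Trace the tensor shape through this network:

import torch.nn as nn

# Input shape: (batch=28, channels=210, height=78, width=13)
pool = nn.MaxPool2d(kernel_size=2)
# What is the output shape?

Input shape: (28, 210, 78, 13)
Output shape: (28, 210, 39, 6)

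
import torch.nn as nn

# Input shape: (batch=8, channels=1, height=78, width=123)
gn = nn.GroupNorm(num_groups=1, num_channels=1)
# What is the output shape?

Input shape: (8, 1, 78, 123)
Output shape: (8, 1, 78, 123)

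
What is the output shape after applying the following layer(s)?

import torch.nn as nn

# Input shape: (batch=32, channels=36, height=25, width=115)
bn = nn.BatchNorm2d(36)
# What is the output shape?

Input shape: (32, 36, 25, 115)
Output shape: (32, 36, 25, 115)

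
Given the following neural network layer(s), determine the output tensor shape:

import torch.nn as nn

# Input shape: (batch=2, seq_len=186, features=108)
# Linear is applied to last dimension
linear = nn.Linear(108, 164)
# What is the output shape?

Input shape: (2, 186, 108)
Output shape: (2, 186, 164)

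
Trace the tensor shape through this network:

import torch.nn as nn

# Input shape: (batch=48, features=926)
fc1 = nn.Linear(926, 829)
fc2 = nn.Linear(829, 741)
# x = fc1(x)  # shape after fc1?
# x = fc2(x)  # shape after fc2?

Input shape: (48, 926)
  -> after fc1: (48, 829)
Output shape: (48, 741)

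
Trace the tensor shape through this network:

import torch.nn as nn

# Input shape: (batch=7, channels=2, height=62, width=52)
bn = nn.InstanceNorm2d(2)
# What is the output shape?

Input shape: (7, 2, 62, 52)
Output shape: (7, 2, 62, 52)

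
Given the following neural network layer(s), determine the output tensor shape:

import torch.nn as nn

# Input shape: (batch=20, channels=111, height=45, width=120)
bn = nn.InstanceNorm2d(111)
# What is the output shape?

Input shape: (20, 111, 45, 120)
Output shape: (20, 111, 45, 120)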